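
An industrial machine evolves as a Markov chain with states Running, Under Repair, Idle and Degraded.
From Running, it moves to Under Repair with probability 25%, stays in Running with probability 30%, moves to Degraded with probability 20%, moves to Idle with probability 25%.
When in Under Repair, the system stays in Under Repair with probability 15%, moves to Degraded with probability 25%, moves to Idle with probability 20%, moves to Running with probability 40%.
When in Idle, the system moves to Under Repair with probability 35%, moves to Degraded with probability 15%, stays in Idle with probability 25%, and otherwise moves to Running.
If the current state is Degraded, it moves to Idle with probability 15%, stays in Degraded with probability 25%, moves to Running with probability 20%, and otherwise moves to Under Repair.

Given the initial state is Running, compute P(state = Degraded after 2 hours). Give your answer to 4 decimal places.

0.2100

Propagate the distribution vector 2 hours from Running.
After 0 hours: (1.0000, 0.0000, 0.0000, 0.0000)
After 1 hour: (0.3000, 0.2500, 0.2500, 0.2000)
After 2 hours: (0.2925, 0.2800, 0.2175, 0.2100)
P(in Degraded after 2 hours) = 0.2100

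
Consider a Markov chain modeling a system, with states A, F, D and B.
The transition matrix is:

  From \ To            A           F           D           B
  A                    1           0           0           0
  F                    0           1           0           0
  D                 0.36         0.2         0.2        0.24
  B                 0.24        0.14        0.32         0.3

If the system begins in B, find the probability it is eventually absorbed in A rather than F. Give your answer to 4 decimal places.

Let h(s) be the probability of absorption at A starting from transient state s. Then h(A) = 1 and h(F) = 0. By first-step analysis:
h(D) = 0.36·1 + 0.2·0 + 0.2·h(D) + 0.24·h(B)
h(B) = 0.24·1 + 0.14·0 + 0.32·h(D) + 0.3·h(B)
Solving: h(D) = 0.6407, h(B) = 0.6358.
Starting from B, the probability is 0.6358.

0.6358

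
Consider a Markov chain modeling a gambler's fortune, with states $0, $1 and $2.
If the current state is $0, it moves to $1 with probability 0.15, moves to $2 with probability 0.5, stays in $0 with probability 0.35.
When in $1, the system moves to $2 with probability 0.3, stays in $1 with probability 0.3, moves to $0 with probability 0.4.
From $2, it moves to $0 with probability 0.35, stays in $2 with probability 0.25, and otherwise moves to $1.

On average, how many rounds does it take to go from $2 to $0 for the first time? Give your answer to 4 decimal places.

Let t(s) be the expected number of rounds to first reach $0 from state s, with t($0) = 0. Conditioning on the first round:
t($1) = 1 + 0.3·t($1) + 0.3·t($2)
t($2) = 1 + 0.4·t($1) + 0.25·t($2)
Solving: t($1) = 2.5926, t($2) = 2.7160.
Expected rounds from $2 to $0: 2.7160.

2.7160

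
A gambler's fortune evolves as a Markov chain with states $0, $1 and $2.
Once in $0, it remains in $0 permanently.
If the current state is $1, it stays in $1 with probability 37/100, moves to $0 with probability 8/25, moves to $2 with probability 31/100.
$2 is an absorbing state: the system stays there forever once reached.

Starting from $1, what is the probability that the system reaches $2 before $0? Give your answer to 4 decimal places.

0.4921

Let h(s) be the probability of absorption at $2 starting from transient state s. Then h($2) = 1 and h($0) = 0. By first-step analysis:
h($1) = 0.32·0 + 0.37·h($1) + 0.31·1
Solving: h($1) = 0.4921.
Starting from $1, the probability is 0.4921.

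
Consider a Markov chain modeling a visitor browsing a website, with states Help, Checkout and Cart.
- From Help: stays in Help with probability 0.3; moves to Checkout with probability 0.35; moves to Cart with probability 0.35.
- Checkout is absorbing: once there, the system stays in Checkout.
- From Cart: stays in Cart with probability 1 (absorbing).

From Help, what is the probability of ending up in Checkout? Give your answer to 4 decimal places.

0.5000

Let h(s) be the probability of absorption at Checkout starting from transient state s. Then h(Checkout) = 1 and h(Cart) = 0. By first-step analysis:
h(Help) = 0.3·h(Help) + 0.35·1 + 0.35·0
Solving: h(Help) = 0.5000.
Starting from Help, the probability is 0.5000.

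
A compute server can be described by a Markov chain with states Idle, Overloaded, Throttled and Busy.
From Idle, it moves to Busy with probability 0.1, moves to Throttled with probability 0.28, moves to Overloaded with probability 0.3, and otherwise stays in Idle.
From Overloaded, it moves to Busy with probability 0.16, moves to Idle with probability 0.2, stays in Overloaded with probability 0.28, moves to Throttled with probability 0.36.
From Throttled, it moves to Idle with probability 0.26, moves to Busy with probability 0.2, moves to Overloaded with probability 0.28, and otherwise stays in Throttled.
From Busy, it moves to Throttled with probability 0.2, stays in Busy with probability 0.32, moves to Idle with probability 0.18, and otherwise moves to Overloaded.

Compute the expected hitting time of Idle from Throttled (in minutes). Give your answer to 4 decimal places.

Let t(s) be the expected number of minutes to first reach Idle from state s, with t(Idle) = 0. Conditioning on the first minute:
t(Overloaded) = 1 + 0.28·t(Overloaded) + 0.36·t(Throttled) + 0.16·t(Busy)
t(Throttled) = 1 + 0.28·t(Overloaded) + 0.26·t(Throttled) + 0.2·t(Busy)
t(Busy) = 1 + 0.3·t(Overloaded) + 0.2·t(Throttled) + 0.32·t(Busy)
Solving: t(Overloaded) = 4.6782, t(Throttled) = 4.4288, t(Busy) = 4.8371.
Expected minutes from Throttled to Idle: 4.4288.

4.4288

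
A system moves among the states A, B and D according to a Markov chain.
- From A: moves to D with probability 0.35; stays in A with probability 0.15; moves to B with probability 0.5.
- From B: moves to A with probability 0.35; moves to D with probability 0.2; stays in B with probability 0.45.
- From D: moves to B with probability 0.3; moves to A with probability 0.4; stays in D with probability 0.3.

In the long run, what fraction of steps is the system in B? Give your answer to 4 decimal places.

Let the stationary distribution be π with π = πP and π_1 + π_2 + π_3 = 1.
π_1 = 0.15·π_1 + 0.35·π_2 + 0.4·π_3
π_2 = 0.5·π_1 + 0.45·π_2 + 0.3·π_3
Solving with the normalization constraint gives π = (0.3030, 0.4242, 0.2727).
So the stationary probability of B is 0.4242.

0.4242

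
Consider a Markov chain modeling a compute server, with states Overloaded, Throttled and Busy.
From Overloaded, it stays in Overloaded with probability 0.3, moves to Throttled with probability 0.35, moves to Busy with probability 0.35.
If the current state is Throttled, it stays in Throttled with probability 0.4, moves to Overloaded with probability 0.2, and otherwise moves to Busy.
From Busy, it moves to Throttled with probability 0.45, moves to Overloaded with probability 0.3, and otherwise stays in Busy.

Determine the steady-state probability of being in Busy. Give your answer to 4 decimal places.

Let the stationary distribution be π with π = πP and π_1 + π_2 + π_3 = 1.
π_1 = 0.3·π_1 + 0.2·π_2 + 0.3·π_3
π_2 = 0.35·π_1 + 0.4·π_2 + 0.45·π_3
Solving with the normalization constraint gives π = (0.2596, 0.4038, 0.3365).
So the stationary probability of Busy is 0.3365.

0.3365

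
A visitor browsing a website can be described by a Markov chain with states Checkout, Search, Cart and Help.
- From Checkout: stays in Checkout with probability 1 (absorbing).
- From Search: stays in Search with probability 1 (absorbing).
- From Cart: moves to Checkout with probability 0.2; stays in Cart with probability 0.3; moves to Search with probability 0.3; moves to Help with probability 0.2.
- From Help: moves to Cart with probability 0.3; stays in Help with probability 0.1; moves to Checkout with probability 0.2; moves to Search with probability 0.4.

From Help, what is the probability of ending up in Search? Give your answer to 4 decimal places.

Let h(s) be the probability of absorption at Search starting from transient state s. Then h(Search) = 1 and h(Checkout) = 0. By first-step analysis:
h(Cart) = 0.2·0 + 0.3·1 + 0.3·h(Cart) + 0.2·h(Help)
h(Help) = 0.2·0 + 0.4·1 + 0.3·h(Cart) + 0.1·h(Help)
Solving: h(Cart) = 0.6140, h(Help) = 0.6491.
Starting from Help, the probability is 0.6491.

0.6491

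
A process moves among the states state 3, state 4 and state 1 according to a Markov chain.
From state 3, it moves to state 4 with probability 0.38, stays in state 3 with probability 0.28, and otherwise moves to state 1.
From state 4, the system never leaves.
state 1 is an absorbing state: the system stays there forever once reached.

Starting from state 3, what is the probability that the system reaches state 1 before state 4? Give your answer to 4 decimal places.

0.4722

Let h(s) be the probability of absorption at state 1 starting from transient state s. Then h(state 1) = 1 and h(state 4) = 0. By first-step analysis:
h(state 3) = 0.28·h(state 3) + 0.38·0 + 0.34·1
Solving: h(state 3) = 0.4722.
Starting from state 3, the probability is 0.4722.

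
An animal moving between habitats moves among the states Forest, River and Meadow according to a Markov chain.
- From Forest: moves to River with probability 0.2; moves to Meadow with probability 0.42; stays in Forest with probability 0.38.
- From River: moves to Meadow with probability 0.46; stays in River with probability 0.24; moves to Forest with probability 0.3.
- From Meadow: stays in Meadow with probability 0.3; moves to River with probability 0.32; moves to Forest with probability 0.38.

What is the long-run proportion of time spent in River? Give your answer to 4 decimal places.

0.2564

Let the stationary distribution be π with π = πP and π_1 + π_2 + π_3 = 1.
π_1 = 0.38·π_1 + 0.3·π_2 + 0.38·π_3
π_2 = 0.2·π_1 + 0.24·π_2 + 0.32·π_3
Solving with the normalization constraint gives π = (0.3595, 0.2564, 0.3842).
So the stationary probability of River is 0.2564.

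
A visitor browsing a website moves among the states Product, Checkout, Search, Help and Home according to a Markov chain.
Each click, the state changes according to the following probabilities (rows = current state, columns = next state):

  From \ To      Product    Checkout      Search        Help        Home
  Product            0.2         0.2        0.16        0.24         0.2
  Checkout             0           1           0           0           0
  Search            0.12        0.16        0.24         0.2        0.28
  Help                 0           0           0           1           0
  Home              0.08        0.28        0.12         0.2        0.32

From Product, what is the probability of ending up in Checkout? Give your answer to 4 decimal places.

0.4875

Let h(s) be the probability of absorption at Checkout starting from transient state s. Then h(Checkout) = 1 and h(Help) = 0. By first-step analysis:
h(Product) = 0.2·h(Product) + 0.2·1 + 0.16·h(Search) + 0.24·0 + 0.2·h(Home)
h(Search) = 0.12·h(Product) + 0.16·1 + 0.24·h(Search) + 0.2·0 + 0.28·h(Home)
h(Home) = 0.08·h(Product) + 0.28·1 + 0.12·h(Search) + 0.2·0 + 0.32·h(Home)
Solving: h(Product) = 0.4875, h(Search) = 0.4923, h(Home) = 0.5560.
Starting from Product, the probability is 0.4875.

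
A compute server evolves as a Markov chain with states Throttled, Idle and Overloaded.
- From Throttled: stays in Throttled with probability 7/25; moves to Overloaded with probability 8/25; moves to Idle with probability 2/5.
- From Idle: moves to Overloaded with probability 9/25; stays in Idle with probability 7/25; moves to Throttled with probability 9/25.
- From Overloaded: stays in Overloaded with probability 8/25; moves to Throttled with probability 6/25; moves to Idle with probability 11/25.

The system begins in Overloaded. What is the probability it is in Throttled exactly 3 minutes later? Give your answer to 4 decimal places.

Propagate the distribution vector 3 minutes from Overloaded.
After 0 minutes: (0.0000, 0.0000, 1.0000)
After 1 minute: (0.2400, 0.4400, 0.3200)
After 2 minutes: (0.3024, 0.3600, 0.3376)
After 3 minutes: (0.2953, 0.3703, 0.3344)
P(in Throttled after 3 minutes) = 0.2953

0.2953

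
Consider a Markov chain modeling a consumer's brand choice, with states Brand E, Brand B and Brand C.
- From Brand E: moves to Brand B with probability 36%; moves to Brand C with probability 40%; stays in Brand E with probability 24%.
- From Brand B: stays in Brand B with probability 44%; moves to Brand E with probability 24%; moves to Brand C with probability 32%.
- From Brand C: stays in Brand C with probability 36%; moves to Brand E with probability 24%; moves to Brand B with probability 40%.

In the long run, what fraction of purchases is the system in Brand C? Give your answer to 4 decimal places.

Let the stationary distribution be π with π = πP and π_1 + π_2 + π_3 = 1.
π_1 = 0.24·π_1 + 0.24·π_2 + 0.24·π_3
π_2 = 0.36·π_1 + 0.44·π_2 + 0.4·π_3
Solving with the normalization constraint gives π = (0.2400, 0.4067, 0.3533).
So the stationary probability of Brand C is 0.3533.

0.3533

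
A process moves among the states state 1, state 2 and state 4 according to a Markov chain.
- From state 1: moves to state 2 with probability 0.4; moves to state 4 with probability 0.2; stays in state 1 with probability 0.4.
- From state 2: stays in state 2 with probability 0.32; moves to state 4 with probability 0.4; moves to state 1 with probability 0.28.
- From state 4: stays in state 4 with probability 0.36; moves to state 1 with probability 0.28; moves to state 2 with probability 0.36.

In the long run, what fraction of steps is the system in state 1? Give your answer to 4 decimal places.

0.3182

Let the stationary distribution be π with π = πP and π_1 + π_2 + π_3 = 1.
π_1 = 0.4·π_1 + 0.28·π_2 + 0.28·π_3
π_2 = 0.4·π_1 + 0.32·π_2 + 0.36·π_3
Solving with the normalization constraint gives π = (0.3182, 0.3584, 0.3234).
So the stationary probability of state 1 is 0.3182.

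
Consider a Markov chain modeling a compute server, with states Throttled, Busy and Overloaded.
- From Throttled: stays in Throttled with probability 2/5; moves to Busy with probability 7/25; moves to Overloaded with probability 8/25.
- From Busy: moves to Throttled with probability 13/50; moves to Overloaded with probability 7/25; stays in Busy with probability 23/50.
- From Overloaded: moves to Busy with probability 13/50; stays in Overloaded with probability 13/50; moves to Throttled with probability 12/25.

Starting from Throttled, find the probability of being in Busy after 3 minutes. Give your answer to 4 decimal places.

0.3325

Propagate the distribution vector 3 minutes from Throttled.
After 0 minutes: (1.0000, 0.0000, 0.0000)
After 1 minute: (0.4000, 0.2800, 0.3200)
After 2 minutes: (0.3864, 0.3240, 0.2896)
After 3 minutes: (0.3778, 0.3325, 0.2897)
P(in Busy after 3 minutes) = 0.3325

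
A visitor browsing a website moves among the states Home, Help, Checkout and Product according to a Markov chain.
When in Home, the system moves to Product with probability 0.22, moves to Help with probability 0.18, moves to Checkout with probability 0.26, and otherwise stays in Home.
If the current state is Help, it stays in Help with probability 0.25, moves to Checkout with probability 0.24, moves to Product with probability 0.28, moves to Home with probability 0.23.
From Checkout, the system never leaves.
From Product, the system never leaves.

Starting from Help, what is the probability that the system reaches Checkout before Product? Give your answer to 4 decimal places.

Let h(s) be the probability of absorption at Checkout starting from transient state s. Then h(Checkout) = 1 and h(Product) = 0. By first-step analysis:
h(Home) = 0.34·h(Home) + 0.18·h(Help) + 0.26·1 + 0.22·0
h(Help) = 0.23·h(Home) + 0.25·h(Help) + 0.24·1 + 0.28·0
Solving: h(Home) = 0.5251, h(Help) = 0.4810.
Starting from Help, the probability is 0.4810.

0.4810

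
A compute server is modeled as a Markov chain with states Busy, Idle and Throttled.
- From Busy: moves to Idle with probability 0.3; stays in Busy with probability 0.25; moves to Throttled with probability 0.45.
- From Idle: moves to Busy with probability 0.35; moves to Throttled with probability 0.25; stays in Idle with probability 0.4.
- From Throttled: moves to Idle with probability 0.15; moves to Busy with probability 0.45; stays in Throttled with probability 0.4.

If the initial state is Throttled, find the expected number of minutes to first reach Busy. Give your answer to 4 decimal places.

Let t(s) be the expected number of minutes to first reach Busy from state s, with t(Busy) = 0. Conditioning on the first minute:
t(Idle) = 1 + 0.4·t(Idle) + 0.25·t(Throttled)
t(Throttled) = 1 + 0.15·t(Idle) + 0.4·t(Throttled)
Solving: t(Idle) = 2.6357, t(Throttled) = 2.3256.
Expected minutes from Throttled to Busy: 2.3256.

2.3256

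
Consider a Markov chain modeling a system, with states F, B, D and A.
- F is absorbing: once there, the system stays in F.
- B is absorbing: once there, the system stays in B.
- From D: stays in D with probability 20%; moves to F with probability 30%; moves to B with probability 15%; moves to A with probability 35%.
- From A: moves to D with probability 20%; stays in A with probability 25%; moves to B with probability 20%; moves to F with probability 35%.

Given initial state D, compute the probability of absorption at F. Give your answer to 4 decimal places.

Let h(s) be the probability of absorption at F starting from transient state s. Then h(F) = 1 and h(B) = 0. By first-step analysis:
h(D) = 0.3·1 + 0.15·0 + 0.2·h(D) + 0.35·h(A)
h(A) = 0.35·1 + 0.2·0 + 0.2·h(D) + 0.25·h(A)
Solving: h(D) = 0.6557, h(A) = 0.6415.
Starting from D, the probability is 0.6557.

0.6557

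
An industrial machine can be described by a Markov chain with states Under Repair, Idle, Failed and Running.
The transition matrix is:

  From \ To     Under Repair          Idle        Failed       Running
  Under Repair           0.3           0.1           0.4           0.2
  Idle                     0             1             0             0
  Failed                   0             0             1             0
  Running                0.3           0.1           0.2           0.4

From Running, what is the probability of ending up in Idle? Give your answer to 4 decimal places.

0.2778

Let h(s) be the probability of absorption at Idle starting from transient state s. Then h(Idle) = 1 and h(Failed) = 0. By first-step analysis:
h(Under Repair) = 0.3·h(Under Repair) + 0.1·1 + 0.4·0 + 0.2·h(Running)
h(Running) = 0.3·h(Under Repair) + 0.1·1 + 0.2·0 + 0.4·h(Running)
Solving: h(Under Repair) = 0.2222, h(Running) = 0.2778.
Starting from Running, the probability is 0.2778.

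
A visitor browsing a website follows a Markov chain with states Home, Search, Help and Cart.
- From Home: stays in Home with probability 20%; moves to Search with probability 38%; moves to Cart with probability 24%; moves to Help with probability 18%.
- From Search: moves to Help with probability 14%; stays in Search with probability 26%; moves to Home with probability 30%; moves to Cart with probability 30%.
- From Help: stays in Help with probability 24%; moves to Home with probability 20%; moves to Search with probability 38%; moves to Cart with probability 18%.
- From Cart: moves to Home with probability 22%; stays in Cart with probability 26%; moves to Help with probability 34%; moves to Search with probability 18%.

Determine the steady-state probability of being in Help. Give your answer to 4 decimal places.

Let the stationary distribution be π with π = πP and π_1 + π_2 + π_3 + π_4 = 1.
π_1 = 0.2·π_1 + 0.3·π_2 + 0.2·π_3 + 0.22·π_4
π_2 = 0.38·π_1 + 0.26·π_2 + 0.38·π_3 + 0.18·π_4
π_3 = 0.18·π_1 + 0.14·π_2 + 0.24·π_3 + 0.34·π_4
Solving with the normalization constraint gives π = (0.2345, 0.2948, 0.2214, 0.2494).
So the stationary probability of Help is 0.2214.

0.2214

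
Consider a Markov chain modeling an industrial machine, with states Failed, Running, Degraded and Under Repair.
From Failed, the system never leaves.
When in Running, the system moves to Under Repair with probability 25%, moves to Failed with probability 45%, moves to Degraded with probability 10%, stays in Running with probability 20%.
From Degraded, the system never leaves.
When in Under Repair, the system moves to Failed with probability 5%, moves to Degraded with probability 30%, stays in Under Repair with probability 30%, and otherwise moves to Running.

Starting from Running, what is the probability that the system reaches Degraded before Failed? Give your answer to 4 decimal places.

0.3069

Let h(s) be the probability of absorption at Degraded starting from transient state s. Then h(Degraded) = 1 and h(Failed) = 0. By first-step analysis:
h(Running) = 0.45·0 + 0.2·h(Running) + 0.1·1 + 0.25·h(Under Repair)
h(Under Repair) = 0.05·0 + 0.35·h(Running) + 0.3·1 + 0.3·h(Under Repair)
Solving: h(Running) = 0.3069, h(Under Repair) = 0.5820.
Starting from Running, the probability is 0.3069.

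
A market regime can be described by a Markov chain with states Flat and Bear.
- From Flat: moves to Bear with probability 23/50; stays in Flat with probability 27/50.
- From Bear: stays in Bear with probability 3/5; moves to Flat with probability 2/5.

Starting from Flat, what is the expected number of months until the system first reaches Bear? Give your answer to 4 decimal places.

2.1739

Let t(s) be the expected number of months to first reach Bear from state s, with t(Bear) = 0. Conditioning on the first month:
t(Flat) = 1 + 0.54·t(Flat)
Solving: t(Flat) = 2.1739.
Expected months from Flat to Bear: 2.1739.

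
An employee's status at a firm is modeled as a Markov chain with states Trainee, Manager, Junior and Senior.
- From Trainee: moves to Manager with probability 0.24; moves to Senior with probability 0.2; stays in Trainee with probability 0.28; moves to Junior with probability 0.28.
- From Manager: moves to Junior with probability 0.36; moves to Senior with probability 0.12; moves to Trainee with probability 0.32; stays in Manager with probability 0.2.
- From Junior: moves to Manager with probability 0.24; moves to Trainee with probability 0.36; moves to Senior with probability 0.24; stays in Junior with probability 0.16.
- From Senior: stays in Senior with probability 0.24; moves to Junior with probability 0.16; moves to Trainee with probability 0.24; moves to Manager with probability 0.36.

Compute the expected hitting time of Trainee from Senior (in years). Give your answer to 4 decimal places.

3.4586

Let t(s) be the expected number of years to first reach Trainee from state s, with t(Trainee) = 0. Conditioning on the first year:
t(Manager) = 1 + 0.2·t(Manager) + 0.36·t(Junior) + 0.12·t(Senior)
t(Junior) = 1 + 0.24·t(Manager) + 0.16·t(Junior) + 0.24·t(Senior)
t(Senior) = 1 + 0.36·t(Manager) + 0.16·t(Junior) + 0.24·t(Senior)
Solving: t(Manager) = 3.1548, t(Junior) = 3.0800, t(Senior) = 3.4586.
Expected years from Senior to Trainee: 3.4586.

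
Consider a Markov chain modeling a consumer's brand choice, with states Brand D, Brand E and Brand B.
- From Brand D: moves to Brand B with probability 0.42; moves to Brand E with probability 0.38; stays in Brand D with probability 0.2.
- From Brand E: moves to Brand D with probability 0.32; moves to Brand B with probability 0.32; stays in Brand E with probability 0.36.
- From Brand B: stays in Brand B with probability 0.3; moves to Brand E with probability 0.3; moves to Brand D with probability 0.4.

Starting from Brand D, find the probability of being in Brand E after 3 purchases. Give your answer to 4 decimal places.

Propagate the distribution vector 3 purchases from Brand D.
After 0 purchases: (1.0000, 0.0000, 0.0000)
After 1 purchase: (0.2000, 0.3800, 0.4200)
After 2 purchases: (0.3296, 0.3388, 0.3316)
After 3 purchases: (0.3070, 0.3467, 0.3463)
P(in Brand E after 3 purchases) = 0.3467

0.3467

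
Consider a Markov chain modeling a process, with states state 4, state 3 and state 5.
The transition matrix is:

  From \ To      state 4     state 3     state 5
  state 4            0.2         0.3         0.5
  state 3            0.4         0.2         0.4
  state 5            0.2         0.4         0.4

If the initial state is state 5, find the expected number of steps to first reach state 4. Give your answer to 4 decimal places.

Let t(s) be the expected number of steps to first reach state 4 from state s, with t(state 4) = 0. Conditioning on the first step:
t(state 3) = 1 + 0.2·t(state 3) + 0.4·t(state 5)
t(state 5) = 1 + 0.4·t(state 3) + 0.4·t(state 5)
Solving: t(state 3) = 3.1250, t(state 5) = 3.7500.
Expected steps from state 5 to state 4: 3.7500.

3.7500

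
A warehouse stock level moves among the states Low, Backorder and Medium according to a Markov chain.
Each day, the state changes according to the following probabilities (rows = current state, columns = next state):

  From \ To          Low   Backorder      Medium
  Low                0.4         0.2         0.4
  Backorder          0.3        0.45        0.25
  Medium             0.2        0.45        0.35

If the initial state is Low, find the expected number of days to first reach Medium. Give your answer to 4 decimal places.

2.7778

Let t(s) be the expected number of days to first reach Medium from state s, with t(Medium) = 0. Conditioning on the first day:
t(Low) = 1 + 0.4·t(Low) + 0.2·t(Backorder)
t(Backorder) = 1 + 0.3·t(Low) + 0.45·t(Backorder)
Solving: t(Low) = 2.7778, t(Backorder) = 3.3333.
Expected days from Low to Medium: 2.7778.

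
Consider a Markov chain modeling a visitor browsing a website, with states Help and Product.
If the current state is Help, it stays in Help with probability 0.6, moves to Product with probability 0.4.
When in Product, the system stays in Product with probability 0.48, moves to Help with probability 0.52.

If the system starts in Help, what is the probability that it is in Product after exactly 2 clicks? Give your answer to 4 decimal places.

0.4320

Sum over the intermediate state after 1 click:
P = P(Help→Help)·P(Help→Product) + P(Help→Product)·P(Product→Product)
  = 0.6×0.4 + 0.4×0.48
  = 0.2400 + 0.1920 = 0.4320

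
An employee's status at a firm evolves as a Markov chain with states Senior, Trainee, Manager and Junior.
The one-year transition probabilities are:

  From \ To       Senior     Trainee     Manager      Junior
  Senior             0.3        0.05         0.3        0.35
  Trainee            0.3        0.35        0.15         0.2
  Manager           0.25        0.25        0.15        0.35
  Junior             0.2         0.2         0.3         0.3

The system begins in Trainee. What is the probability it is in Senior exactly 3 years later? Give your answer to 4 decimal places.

Propagate the distribution vector 3 years from Trainee.
After 0 years: (0.0000, 1.0000, 0.0000, 0.0000)
After 1 year: (0.3000, 0.3500, 0.1500, 0.2000)
After 2 years: (0.2725, 0.2150, 0.2250, 0.2875)
After 3 years: (0.2600, 0.2026, 0.2340, 0.3034)
P(in Senior after 3 years) = 0.2600

0.2600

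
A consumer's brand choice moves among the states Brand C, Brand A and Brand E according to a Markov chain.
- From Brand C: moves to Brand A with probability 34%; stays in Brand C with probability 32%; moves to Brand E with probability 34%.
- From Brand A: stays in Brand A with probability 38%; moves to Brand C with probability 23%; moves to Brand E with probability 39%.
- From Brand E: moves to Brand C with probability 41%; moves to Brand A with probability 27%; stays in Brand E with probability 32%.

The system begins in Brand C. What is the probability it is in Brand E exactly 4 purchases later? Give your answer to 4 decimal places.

0.3494

Propagate the distribution vector 4 purchases from Brand C.
After 0 purchases: (1.0000, 0.0000, 0.0000)
After 1 purchase: (0.3200, 0.3400, 0.3400)
After 2 purchases: (0.3200, 0.3298, 0.3502)
After 3 purchases: (0.3218, 0.3287, 0.3495)
After 4 purchases: (0.3219, 0.3287, 0.3494)
P(in Brand E after 4 purchases) = 0.3494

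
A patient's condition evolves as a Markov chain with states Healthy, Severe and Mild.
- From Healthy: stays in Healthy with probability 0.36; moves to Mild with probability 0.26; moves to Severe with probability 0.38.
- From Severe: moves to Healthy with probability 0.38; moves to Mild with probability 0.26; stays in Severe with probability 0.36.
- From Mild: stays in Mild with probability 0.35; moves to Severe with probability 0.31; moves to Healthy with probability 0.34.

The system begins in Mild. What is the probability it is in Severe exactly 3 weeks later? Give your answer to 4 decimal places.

Propagate the distribution vector 3 weeks from Mild.
After 0 weeks: (0.0000, 0.0000, 1.0000)
After 1 week: (0.3400, 0.3100, 0.3500)
After 2 weeks: (0.3592, 0.3493, 0.2915)
After 3 weeks: (0.3612, 0.3526, 0.2862)
P(in Severe after 3 weeks) = 0.3526

0.3526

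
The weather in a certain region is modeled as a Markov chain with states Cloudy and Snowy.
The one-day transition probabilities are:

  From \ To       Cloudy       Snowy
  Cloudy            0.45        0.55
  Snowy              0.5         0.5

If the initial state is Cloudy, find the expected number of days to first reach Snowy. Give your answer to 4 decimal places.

Let t(s) be the expected number of days to first reach Snowy from state s, with t(Snowy) = 0. Conditioning on the first day:
t(Cloudy) = 1 + 0.45·t(Cloudy)
Solving: t(Cloudy) = 1.8182.
Expected days from Cloudy to Snowy: 1.8182.

1.8182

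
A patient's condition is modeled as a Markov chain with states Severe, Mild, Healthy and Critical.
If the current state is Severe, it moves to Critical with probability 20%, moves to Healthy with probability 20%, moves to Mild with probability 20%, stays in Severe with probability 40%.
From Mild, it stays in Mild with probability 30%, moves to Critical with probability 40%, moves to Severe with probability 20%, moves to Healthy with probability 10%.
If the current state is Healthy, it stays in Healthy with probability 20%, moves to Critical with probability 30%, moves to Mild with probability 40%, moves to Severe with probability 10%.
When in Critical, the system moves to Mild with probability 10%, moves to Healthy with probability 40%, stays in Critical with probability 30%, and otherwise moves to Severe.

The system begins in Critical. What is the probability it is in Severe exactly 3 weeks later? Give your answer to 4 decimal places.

Propagate the distribution vector 3 weeks from Critical.
After 0 weeks: (0.0000, 0.0000, 0.0000, 1.0000)
After 1 week: (0.2000, 0.1000, 0.4000, 0.3000)
After 2 weeks: (0.2000, 0.2600, 0.2500, 0.2900)
After 3 weeks: (0.2150, 0.2470, 0.2320, 0.3060)
P(in Severe after 3 weeks) = 0.2150

0.2150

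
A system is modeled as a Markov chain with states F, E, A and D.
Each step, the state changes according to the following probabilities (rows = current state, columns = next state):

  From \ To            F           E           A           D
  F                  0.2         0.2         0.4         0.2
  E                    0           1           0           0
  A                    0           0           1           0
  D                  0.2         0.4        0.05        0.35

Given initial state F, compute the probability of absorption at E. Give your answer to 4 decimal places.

Let h(s) be the probability of absorption at E starting from transient state s. Then h(E) = 1 and h(A) = 0. By first-step analysis:
h(F) = 0.2·h(F) + 0.2·1 + 0.4·0 + 0.2·h(D)
h(D) = 0.2·h(F) + 0.4·1 + 0.05·0 + 0.35·h(D)
Solving: h(F) = 0.4375, h(D) = 0.7500.
Starting from F, the probability is 0.4375.

0.4375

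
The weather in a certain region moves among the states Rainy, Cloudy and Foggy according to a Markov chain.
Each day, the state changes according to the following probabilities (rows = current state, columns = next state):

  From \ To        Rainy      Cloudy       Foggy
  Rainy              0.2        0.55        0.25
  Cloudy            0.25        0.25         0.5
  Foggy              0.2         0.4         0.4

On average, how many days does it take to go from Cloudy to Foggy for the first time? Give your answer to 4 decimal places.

2.2703

Let t(s) be the expected number of days to first reach Foggy from state s, with t(Foggy) = 0. Conditioning on the first day:
t(Rainy) = 1 + 0.2·t(Rainy) + 0.55·t(Cloudy)
t(Cloudy) = 1 + 0.25·t(Rainy) + 0.25·t(Cloudy)
Solving: t(Rainy) = 2.8108, t(Cloudy) = 2.2703.
Expected days from Cloudy to Foggy: 2.2703.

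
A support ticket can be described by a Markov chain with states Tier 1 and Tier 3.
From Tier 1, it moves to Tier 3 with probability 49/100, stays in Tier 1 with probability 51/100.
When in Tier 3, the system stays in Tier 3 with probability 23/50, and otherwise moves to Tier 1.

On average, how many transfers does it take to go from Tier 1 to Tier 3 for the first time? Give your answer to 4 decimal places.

Let t(s) be the expected number of transfers to first reach Tier 3 from state s, with t(Tier 3) = 0. Conditioning on the first transfer:
t(Tier 1) = 1 + 0.51·t(Tier 1)
Solving: t(Tier 1) = 2.0408.
Expected transfers from Tier 1 to Tier 3: 2.0408.

2.0408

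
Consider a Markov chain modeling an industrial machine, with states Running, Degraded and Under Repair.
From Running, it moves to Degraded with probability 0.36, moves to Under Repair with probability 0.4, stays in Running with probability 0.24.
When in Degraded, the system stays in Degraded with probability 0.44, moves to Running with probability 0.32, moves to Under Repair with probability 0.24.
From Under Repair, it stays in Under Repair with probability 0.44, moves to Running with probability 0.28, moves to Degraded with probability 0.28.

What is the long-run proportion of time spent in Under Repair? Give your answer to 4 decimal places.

Let the stationary distribution be π with π = πP and π_1 + π_2 + π_3 = 1.
π_1 = 0.24·π_1 + 0.32·π_2 + 0.28·π_3
π_2 = 0.36·π_1 + 0.44·π_2 + 0.28·π_3
Solving with the normalization constraint gives π = (0.2831, 0.3603, 0.3566).
So the stationary probability of Under Repair is 0.3566.

0.3566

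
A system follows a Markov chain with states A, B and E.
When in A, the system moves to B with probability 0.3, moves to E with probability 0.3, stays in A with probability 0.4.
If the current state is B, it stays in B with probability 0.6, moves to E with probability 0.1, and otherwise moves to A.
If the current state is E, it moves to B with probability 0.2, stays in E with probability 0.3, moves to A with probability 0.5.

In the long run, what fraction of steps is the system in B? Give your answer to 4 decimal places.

0.3971

Let the stationary distribution be π with π = πP and π_1 + π_2 + π_3 = 1.
π_1 = 0.4·π_1 + 0.3·π_2 + 0.5·π_3
π_2 = 0.3·π_1 + 0.6·π_2 + 0.2·π_3
Solving with the normalization constraint gives π = (0.3824, 0.3971, 0.2206).
So the stationary probability of B is 0.3971.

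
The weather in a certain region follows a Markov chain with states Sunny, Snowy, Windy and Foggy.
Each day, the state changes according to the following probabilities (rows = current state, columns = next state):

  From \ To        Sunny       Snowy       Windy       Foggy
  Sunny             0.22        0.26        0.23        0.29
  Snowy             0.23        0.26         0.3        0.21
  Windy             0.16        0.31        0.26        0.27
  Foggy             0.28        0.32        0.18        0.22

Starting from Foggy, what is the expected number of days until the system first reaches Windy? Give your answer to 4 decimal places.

Let t(s) be the expected number of days to first reach Windy from state s, with t(Windy) = 0. Conditioning on the first day:
t(Sunny) = 1 + 0.22·t(Sunny) + 0.26·t(Snowy) + 0.29·t(Foggy)
t(Snowy) = 1 + 0.23·t(Sunny) + 0.26·t(Snowy) + 0.21·t(Foggy)
t(Foggy) = 1 + 0.28·t(Sunny) + 0.32·t(Snowy) + 0.22·t(Foggy)
Solving: t(Sunny) = 4.2242, t(Snowy) = 3.9141, t(Foggy) = 4.4043.
Expected days from Foggy to Windy: 4.4043.

4.4043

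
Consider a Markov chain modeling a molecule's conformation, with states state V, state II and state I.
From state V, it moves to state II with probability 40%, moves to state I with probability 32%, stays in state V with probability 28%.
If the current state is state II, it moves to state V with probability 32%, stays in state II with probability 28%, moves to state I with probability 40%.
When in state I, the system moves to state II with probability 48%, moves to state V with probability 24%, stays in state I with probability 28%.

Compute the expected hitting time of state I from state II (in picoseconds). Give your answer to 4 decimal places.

Let t(s) be the expected number of picoseconds to first reach state I from state s, with t(state I) = 0. Conditioning on the first picosecond:
t(state V) = 1 + 0.28·t(state V) + 0.4·t(state II)
t(state II) = 1 + 0.32·t(state V) + 0.28·t(state II)
Solving: t(state V) = 2.8689, t(state II) = 2.6639.
Expected picoseconds from state II to state I: 2.6639.

2.6639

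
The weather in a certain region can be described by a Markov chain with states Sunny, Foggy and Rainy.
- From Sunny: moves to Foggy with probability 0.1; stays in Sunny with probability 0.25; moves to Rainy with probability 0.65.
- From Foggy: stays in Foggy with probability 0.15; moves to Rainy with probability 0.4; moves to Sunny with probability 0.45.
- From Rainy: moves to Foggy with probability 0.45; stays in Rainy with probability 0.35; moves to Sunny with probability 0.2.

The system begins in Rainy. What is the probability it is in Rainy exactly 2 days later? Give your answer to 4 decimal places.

Sum over the intermediate state after 1 day:
P = P(Rainy→Sunny)·P(Sunny→Rainy) + P(Rainy→Foggy)·P(Foggy→Rainy) + P(Rainy→Rainy)·P(Rainy→Rainy)
  = 0.2×0.65 + 0.45×0.4 + 0.35×0.35
  = 0.1300 + 0.1800 + 0.1225 = 0.4325

0.4325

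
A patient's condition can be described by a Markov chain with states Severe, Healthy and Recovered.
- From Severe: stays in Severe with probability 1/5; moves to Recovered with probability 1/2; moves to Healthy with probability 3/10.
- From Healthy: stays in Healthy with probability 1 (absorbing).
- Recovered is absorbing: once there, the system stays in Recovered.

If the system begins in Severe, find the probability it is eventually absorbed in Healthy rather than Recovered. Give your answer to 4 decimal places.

0.3750

Let h(s) be the probability of absorption at Healthy starting from transient state s. Then h(Healthy) = 1 and h(Recovered) = 0. By first-step analysis:
h(Severe) = 0.2·h(Severe) + 0.3·1 + 0.5·0
Solving: h(Severe) = 0.3750.
Starting from Severe, the probability is 0.3750.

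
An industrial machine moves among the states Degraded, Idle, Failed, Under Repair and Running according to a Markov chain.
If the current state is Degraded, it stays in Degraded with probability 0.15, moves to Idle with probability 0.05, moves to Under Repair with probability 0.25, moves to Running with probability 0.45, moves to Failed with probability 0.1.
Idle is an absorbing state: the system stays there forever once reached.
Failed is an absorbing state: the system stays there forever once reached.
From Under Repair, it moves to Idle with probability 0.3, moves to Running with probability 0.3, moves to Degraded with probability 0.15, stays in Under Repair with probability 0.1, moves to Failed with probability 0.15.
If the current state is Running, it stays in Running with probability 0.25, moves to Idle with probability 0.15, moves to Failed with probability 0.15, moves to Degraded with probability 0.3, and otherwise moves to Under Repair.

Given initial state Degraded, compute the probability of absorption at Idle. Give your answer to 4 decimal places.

Let h(s) be the probability of absorption at Idle starting from transient state s. Then h(Idle) = 1 and h(Failed) = 0. By first-step analysis:
h(Degraded) = 0.15·h(Degraded) + 0.05·1 + 0.1·0 + 0.25·h(Under Repair) + 0.45·h(Running)
h(Under Repair) = 0.15·h(Degraded) + 0.3·1 + 0.15·0 + 0.1·h(Under Repair) + 0.3·h(Running)
h(Running) = 0.3·h(Degraded) + 0.15·1 + 0.15·0 + 0.15·h(Under Repair) + 0.25·h(Running)
Solving: h(Degraded) = 0.5096, h(Under Repair) = 0.5924, h(Running) = 0.5223.
Starting from Degraded, the probability is 0.5096.

0.5096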